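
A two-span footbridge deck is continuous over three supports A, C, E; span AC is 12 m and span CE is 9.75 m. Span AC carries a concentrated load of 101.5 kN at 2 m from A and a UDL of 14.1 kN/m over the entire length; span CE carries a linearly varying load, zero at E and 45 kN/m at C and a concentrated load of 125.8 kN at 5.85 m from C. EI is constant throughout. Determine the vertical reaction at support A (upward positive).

R_A = 134.6 kN

Release continuity at C by inserting a hinge; the redundant is the internal moment M_C. The primary structure is two simply-supported spans AC and CE.
Discontinuity in slope at C on the released structure — sum the simple-span end rotations:
  span AC: point load 101.5 at a = 2: Pab(L + a)/(6LEI) = 394.7/EI
  span AC: UDL 14.1: wL³/(24EI) = 1015/EI
  span CE: triangular load, peak 45: w₀L³/(45EI) = 926.9/EI
  span CE: point load 125.8 at a = 5.85: Pab(L + b)/(6LEI) = 669.7/EI
  relative rotation θ_0 = (1410 + 1597)/EI = 3006/EI
A unit hogging moment at C produces rotation L₁/(3EI) + L₂/(3EI) = 7.25/EI.
Slope continuity at C: θ_0 = M_C·7.25/EI, so M_C = 3006/7.25 = 414.7 kN·m (hogging).
Span AC, ΣM about A with M_C applied at C: R_C^{AC}·12 = 1218 + 414.7, so R_C^{AC} = 136.1 kN and R_A = 270.7 − 136.1 = 134.6 kN.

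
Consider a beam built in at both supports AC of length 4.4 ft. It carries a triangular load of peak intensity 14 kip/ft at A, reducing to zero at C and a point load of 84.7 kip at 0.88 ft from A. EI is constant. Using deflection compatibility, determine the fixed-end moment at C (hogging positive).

Release both end moments; the primary structure is a simply-supported span AC with redundants M_A and M_C.
End rotations of the released simple span under the applied load (×1/EI):
  at A: triangular load, peak 14: w₀L³/(45EI) = 26.5/EI
  at C: triangular load, peak 14: 7w₀L³/(360EI) = 23.19/EI
  at A: point load 84.7 at a = 0.88: Pab(L + b)/(6LEI) = 78.71/EI
  at C: point load 84.7 at a = 0.88: Pab(L + a)/(6LEI) = 52.47/EI
  θ_A0 = 105.2/EI,  θ_C0 = 75.66/EI
Flexibility coefficients: a unit moment at one end gives L/(3EI) there and L/(6EI) at the far end, so f₁₁ = f₂₂ = 1.467/EI and f₁₂ = f₂₁ = 0.7333/EI.
Compatibility — zero rotation at each built-in end:
  1.467 M_A + 0.7333 M_C = 105.2
  0.7333 M_A + 1.467 M_C = 75.66
Solving the pair gives M_A = 61.26 kip·ft and M_C = 20.96 kip·ft (hogging).

M_C = 20.96 kip·ft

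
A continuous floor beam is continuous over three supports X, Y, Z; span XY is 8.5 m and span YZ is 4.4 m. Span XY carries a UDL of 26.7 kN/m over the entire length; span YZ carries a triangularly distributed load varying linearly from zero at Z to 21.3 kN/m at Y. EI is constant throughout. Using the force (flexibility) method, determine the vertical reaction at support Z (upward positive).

Take M_Y as the redundant. Released structure: two simple spans XY and YZ with a hinge at Y.
End slopes at the hinge Y, treating each span as simply supported:
  span XY: UDL 26.7: wL³/(24EI) = 683.2/EI
  span YZ: triangular load, peak 21.3: w₀L³/(45EI) = 40.32/EI
  relative rotation θ_0 = (683.2 + 40.32)/EI = 723.5/EI
A unit hogging moment at Y produces rotation L₁/(3EI) + L₂/(3EI) = 4.3/EI.
Compatibility: M_Y·(L₁+L₂)/(3EI) = θ_0, giving M_Y = 168.3 kN·m (hogging).
Span YZ, ΣM about Z: R_Y^{YZ}·4.4 = 137.5 + 168.3, so R_Y^{YZ} = 69.48 kN and R_Z = 46.86 − 69.48 = -22.62 kN.

R_Z = -22.62 kN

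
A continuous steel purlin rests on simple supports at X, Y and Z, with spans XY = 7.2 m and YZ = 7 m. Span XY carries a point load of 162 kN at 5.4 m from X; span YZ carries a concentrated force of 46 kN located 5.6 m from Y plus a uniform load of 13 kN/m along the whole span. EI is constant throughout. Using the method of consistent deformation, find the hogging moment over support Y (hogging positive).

Take M_Y as the redundant. Released structure: two simple spans XY and YZ with a hinge at Y.
End slopes at the hinge Y, treating each span as simply supported:
  span XY: point load 162 at a = 5.4: Pab(L + a)/(6LEI) = 459.3/EI
  span YZ: point load 46 at a = 5.6: Pab(L + b)/(6LEI) = 72.13/EI
  span YZ: UDL 13: wL³/(24EI) = 185.8/EI
  relative rotation θ_0 = (459.3 + 257.9)/EI = 717.2/EI
A unit hogging moment at Y produces rotation L₁/(3EI) + L₂/(3EI) = 4.733/EI.
Compatibility: M_Y·(L₁+L₂)/(3EI) = θ_0, giving M_Y = 151.5 kN·m (hogging).

M_Y = 151.5 kN·m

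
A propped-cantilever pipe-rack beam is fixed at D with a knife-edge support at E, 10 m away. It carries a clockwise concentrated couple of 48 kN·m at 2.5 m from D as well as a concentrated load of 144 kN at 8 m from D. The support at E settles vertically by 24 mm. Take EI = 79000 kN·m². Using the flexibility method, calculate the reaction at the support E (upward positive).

R_E = 98.84 kN

Remove the prop at E; the released (primary) structure is a cantilever built in at D.
Downward deflection at the released point E due to the loads:
  clockwise couple 48 at a = 2.5: M₀a(2L − a)/(2EI) = 1050/EI
  point load 144 at a = 8: Pa²(3L − a)/(6EI) = 33792/EI
  δ_0 = 34842/EI
Tip deflection under a unit load at E: L³/(3EI) = 333.3/EI.
With EI = 79000 kN·m²: δ_0 = 0.44104 m and δ_{EE} = 0.004219 m/kN.
Compatibility — the beam at E must follow the support down by 0.024 m: δ_0 − R_E·δ_{EE} = 0.024, so R_E = (0.44104 − 0.024)/0.004219 = 98.84 kN.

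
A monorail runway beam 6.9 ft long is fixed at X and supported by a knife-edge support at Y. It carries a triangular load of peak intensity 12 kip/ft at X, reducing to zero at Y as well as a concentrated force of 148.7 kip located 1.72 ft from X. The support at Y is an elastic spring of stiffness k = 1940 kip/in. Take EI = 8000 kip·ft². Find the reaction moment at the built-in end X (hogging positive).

Release the roller at Y. Primary structure: cantilever fixed at X.
Primary-structure tip deflection at Y by superposition:
  triangular load, peak 12 at the fixed end: w₀L⁴/(30EI) = 906.7/EI
  point load 148.7 at a = 1.72: Pa²(3L − a)/(6EI) = 1392/EI
  δ_0 = 2298/EI
Tip deflection under a unit load at Y: L³/(3EI) = 109.5/EI.
With EI = 8000 kip·ft²: δ_0 = 0.28728 ft and δ_{YY} = 0.013688 ft/kip.
Compatibility — the spring shortens by R_Y/k under the reaction it provides: δ_0 − R_Y·δ_{YY} = R_Y/k. With 1/k = 1/(1940×12) ft/kip = 0.000043 ft/kip, R_Y = δ_0 / (δ_{YY} + 1/k) = 0.28728 / (0.013688 + 0.000043) = 20.92 kip.
Moment equilibrium about X: M_X = Σ(load moments about X) − R_Y·L = 351 − 20.92×6.9 = 206.6 kip·ft.

M_X = 206.6 kip·ft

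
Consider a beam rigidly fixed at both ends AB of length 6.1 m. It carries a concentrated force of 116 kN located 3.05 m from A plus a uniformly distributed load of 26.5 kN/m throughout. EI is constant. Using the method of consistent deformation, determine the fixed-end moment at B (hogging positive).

M_B = 170.6 kN·m

Take the two fixed-end moments M_A, M_B as redundants; the released structure is the simple span AB.
Simple-span end rotations at A and B under the given loads:
  at A: point load 116 at a = 3.05: Pab(L + b)/(6LEI) = 269.8/EI
  at B: point load 116 at a = 3.05: Pab(L + a)/(6LEI) = 269.8/EI
  at A: UDL 26.5: wL³/(24EI) = 250.6/EI
  at B: UDL 26.5: wL³/(24EI) = 250.6/EI
  θ_A0 = 520.4/EI,  θ_B0 = 520.4/EI
Flexibility coefficients: a unit moment at one end gives L/(3EI) there and L/(6EI) at the far end, so f₁₁ = f₂₂ = 2.033/EI and f₁₂ = f₂₁ = 1.017/EI.
Compatibility — zero rotation at each built-in end:
  2.033 M_A + 1.017 M_B = 520.4
  1.017 M_A + 2.033 M_B = 520.4
Solving the pair gives M_A = 170.6 kN·m and M_B = 170.6 kN·m (hogging).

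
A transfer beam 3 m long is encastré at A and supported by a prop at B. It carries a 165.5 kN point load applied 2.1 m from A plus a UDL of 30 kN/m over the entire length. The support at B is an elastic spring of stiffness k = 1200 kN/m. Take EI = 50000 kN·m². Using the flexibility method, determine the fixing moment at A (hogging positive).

M_A = 414.9 kN·m

Release the roller at B. Primary structure: cantilever fixed at A.
Deflection at B on the released cantilever, summing each load's contribution:
  point load 165.5 at a = 2.1: Pa²(3L − a)/(6EI) = 839.3/EI
  UDL 30: wL⁴/(8EI) = 303.8/EI
  δ_0 = 1143/EI
Flexibility coefficient — unit upward force at B: δ_{BB} = L³/(3EI) = 9/EI.
With EI = 50000 kN·m²: δ_0 = 0.022862 m and δ_{BB} = 0.00018 m/kN.
Compatibility — the spring shortens by R_B/k under the reaction it provides: δ_0 − R_B·δ_{BB} = R_B/k. With 1/k = 0.000833 m/kN, R_B = δ_0 / (δ_{BB} + 1/k) = 0.022862 / (0.00018 + 0.000833) = 22.56 kN.
Moment equilibrium about A: M_A = Σ(load moments about A) − R_B·L = 482.6 − 22.56×3 = 414.9 kN·m.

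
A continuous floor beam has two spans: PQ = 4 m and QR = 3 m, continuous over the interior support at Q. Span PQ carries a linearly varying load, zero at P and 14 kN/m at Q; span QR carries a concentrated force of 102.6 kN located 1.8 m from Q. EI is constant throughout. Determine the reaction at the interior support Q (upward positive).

Insert a hinge at Q; M_Q is the redundant, and each span becomes simply supported.
End slopes at the hinge Q, treating each span as simply supported:
  span PQ: triangular load, peak 14: w₀L³/(45EI) = 19.91/EI
  span QR: point load 102.6 at a = 1.8: Pab(L + b)/(6LEI) = 51.71/EI
  relative rotation θ_0 = (19.91 + 51.71)/EI = 71.62/EI
A unit hogging moment at Q produces rotation L₁/(3EI) + L₂/(3EI) = 2.333/EI.
Compatibility: M_Q·(L₁+L₂)/(3EI) = θ_0, giving M_Q = 30.69 kN·m (hogging).
Span PQ, ΣM about P with M_Q applied at Q: R_Q^{PQ}·4 = 74.67 + 30.69, so R_Q^{PQ} = 26.34 kN and R_P = 28 − 26.34 = 1.66 kN.
Span QR, ΣM about R: R_Q^{QR}·3 = 123.1 + 30.69, so R_Q^{QR} = 51.27 kN and R_R = 102.6 − 51.27 = 51.33 kN.
R_Q = 26.34 + 51.27 = 77.61 kN.

R_Q = 77.61 kN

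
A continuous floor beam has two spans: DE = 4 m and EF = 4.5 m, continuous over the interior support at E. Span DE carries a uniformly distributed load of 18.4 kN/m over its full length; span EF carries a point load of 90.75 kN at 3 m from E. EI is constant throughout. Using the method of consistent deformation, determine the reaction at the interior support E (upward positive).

R_E = 90.35 kN

Release continuity at E by inserting a hinge; the redundant is the internal moment M_E. The primary structure is two simply-supported spans DE and EF.
Discontinuity in slope at E on the released structure — sum the simple-span end rotations:
  span DE: UDL 18.4: wL³/(24EI) = 49.07/EI
  span EF: point load 90.75 at a = 3: Pab(L + b)/(6LEI) = 90.75/EI
  relative rotation θ_0 = (49.07 + 90.75)/EI = 139.8/EI
A unit hogging moment at E produces rotation L₁/(3EI) + L₂/(3EI) = 2.833/EI.
Compatibility: M_E·(L₁+L₂)/(3EI) = θ_0, giving M_E = 49.35 kN·m (hogging).
Span DE, ΣM about D with M_E applied at E: R_E^{DE}·4 = 147.2 + 49.35, so R_E^{DE} = 49.14 kN and R_D = 73.6 − 49.14 = 24.46 kN.
Span EF, ΣM about F: R_E^{EF}·4.5 = 136.1 + 49.35, so R_E^{EF} = 41.22 kN and R_F = 90.75 − 41.22 = 49.53 kN.
R_E = 49.14 + 41.22 = 90.35 kN.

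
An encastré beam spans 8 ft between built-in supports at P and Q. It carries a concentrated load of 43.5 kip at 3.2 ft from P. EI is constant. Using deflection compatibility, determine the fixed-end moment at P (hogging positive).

M_P = 50.11 kip·ft

Release both end moments; the primary structure is a simply-supported span PQ with redundants M_P and M_Q.
Simple-span end rotations at P and Q under the given loads:
  at P: point load 43.5 at a = 3.2: Pab(L + b)/(6LEI) = 178.2/EI
  at Q: point load 43.5 at a = 3.2: Pab(L + a)/(6LEI) = 155.9/EI
  θ_P0 = 178.2/EI,  θ_Q0 = 155.9/EI
Flexibility coefficients: a unit moment at one end gives L/(3EI) there and L/(6EI) at the far end, so f₁₁ = f₂₂ = 2.667/EI and f₁₂ = f₂₁ = 1.333/EI.
Compatibility — zero rotation at each built-in end:
  2.667 M_P + 1.333 M_Q = 178.2
  1.333 M_P + 2.667 M_Q = 155.9
Solving the pair gives M_P = 50.11 kip·ft and M_Q = 33.41 kip·ft (hogging).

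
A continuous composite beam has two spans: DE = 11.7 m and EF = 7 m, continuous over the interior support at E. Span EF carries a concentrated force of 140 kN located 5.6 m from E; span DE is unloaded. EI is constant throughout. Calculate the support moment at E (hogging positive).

Take M_E as the redundant. Released structure: two simple spans DE and EF with a hinge at E.
Discontinuity in slope at E on the released structure — sum the simple-span end rotations:
  span EF: point load 140 at a = 5.6: Pab(L + b)/(6LEI) = 219.5/EI
  relative rotation θ_0 = (0 + 219.5)/EI = 219.5/EI
A unit hogging moment at E produces rotation L₁/(3EI) + L₂/(3EI) = 6.233/EI.
Slope continuity at E: θ_0 = M_E·6.233/EI, so M_E = 219.5/6.233 = 35.22 kN·m (hogging).

M_E = 35.22 kN·m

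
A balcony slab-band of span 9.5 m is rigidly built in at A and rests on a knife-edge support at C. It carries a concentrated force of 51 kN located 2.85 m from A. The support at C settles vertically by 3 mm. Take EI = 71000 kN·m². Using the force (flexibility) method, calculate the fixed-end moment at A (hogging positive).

Release the roller at C. Primary structure: cantilever fixed at A.
Downward deflection at the released point C due to the loads:
  point load 51 at a = 2.85: Pa²(3L − a)/(6EI) = 1771/EI
Tip deflection under a unit load at C: L³/(3EI) = 285.8/EI.
With EI = 71000 kN·m²: δ_0 = 0.024942 m and δ_{CC} = 0.004025 m/kN.
Compatibility — the beam at C must follow the support down by 0.003 m: δ_0 − R_C·δ_{CC} = 0.003, so R_C = (0.024942 − 0.003)/0.004025 = 5.451 kN.
Moment equilibrium about A: M_A = Σ(load moments about A) − R_C·L = 145.3 − 5.451×9.5 = 93.56 kN·m.

M_A = 93.56 kN·m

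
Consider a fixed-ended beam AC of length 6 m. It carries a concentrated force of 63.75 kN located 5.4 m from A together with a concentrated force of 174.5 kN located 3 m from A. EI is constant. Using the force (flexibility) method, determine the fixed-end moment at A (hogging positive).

Take the two fixed-end moments M_A, M_C as redundants; the released structure is the simple span AC.
End rotations of the released simple span under the applied load (×1/EI):
  at A: point load 63.75 at a = 5.4: Pab(L + b)/(6LEI) = 37.87/EI
  at C: point load 63.75 at a = 5.4: Pab(L + a)/(6LEI) = 65.41/EI
  at A: point load 174.5 at a = 3: Pab(L + b)/(6LEI) = 392.6/EI
  at C: point load 174.5 at a = 3: Pab(L + a)/(6LEI) = 392.6/EI
  θ_A0 = 430.5/EI,  θ_C0 = 458/EI
Flexibility coefficients: a unit moment at one end gives L/(3EI) there and L/(6EI) at the far end, so f₁₁ = f₂₂ = 2/EI and f₁₂ = f₂₁ = 1/EI.
Compatibility — zero rotation at each built-in end:
  2 M_A + 1 M_C = 430.5
  1 M_A + 2 M_C = 458
Solving the pair gives M_A = 134.3 kN·m and M_C = 161.9 kN·m (hogging).

M_A = 134.3 kN·m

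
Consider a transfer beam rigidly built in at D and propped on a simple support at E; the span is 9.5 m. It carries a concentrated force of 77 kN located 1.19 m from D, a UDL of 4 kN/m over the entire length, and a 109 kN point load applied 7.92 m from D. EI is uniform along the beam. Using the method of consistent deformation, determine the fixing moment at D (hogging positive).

Take the reaction at E as the redundant and release it; the primary structure is a cantilever fixed at D.
Primary-structure tip deflection at E by superposition:
  point load 77 at a = 1.19: Pa²(3L − a)/(6EI) = 496.3/EI
  UDL 4: wL⁴/(8EI) = 4073/EI
  point load 109 at a = 7.92: Pa²(3L − a)/(6EI) = 23452/EI
  δ_0 = 28020/EI
Tip deflection under a unit load at E: L³/(3EI) = 285.8/EI.
Compatibility at E: δ_0 − R_E·δ_{EE} = 0, so R_E = 28020/285.8 = 98.04 kN.
Moment equilibrium about D: M_D = Σ(load moments about D) − R_E·L = 1135 − 98.04×9.5 = 204 kN·m.

M_D = 204 kN·m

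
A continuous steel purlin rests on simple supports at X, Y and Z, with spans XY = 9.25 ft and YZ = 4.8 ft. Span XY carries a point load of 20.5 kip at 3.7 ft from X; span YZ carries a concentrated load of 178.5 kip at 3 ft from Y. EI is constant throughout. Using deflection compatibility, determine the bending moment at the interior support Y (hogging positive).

Take M_Y as the redundant. Released structure: two simple spans XY and YZ with a hinge at Y.
Discontinuity in slope at Y on the released structure — sum the simple-span end rotations:
  span XY: point load 20.5 at a = 3.7: Pab(L + a)/(6LEI) = 98.23/EI
  span YZ: point load 178.5 at a = 3: Pab(L + b)/(6LEI) = 220.9/EI
  relative rotation θ_0 = (98.23 + 220.9)/EI = 319.1/EI
A unit hogging moment at Y produces rotation L₁/(3EI) + L₂/(3EI) = 4.683/EI.
Slope continuity at Y: θ_0 = M_Y·4.683/EI, so M_Y = 319.1/4.683 = 68.14 kip·ft (hogging).

M_Y = 68.14 kip·ft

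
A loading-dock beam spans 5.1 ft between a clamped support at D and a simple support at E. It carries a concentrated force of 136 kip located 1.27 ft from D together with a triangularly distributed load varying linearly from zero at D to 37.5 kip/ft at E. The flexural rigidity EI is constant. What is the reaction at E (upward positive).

R_E = 64.19 kip

Take the reaction at E as the redundant and release it; the primary structure is a cantilever fixed at D.
Primary-structure tip deflection at E by superposition:
  point load 136 at a = 1.27: Pa²(3L − a)/(6EI) = 512.9/EI
  triangular load, peak 37.5 at the free end: 11w₀L⁴/(120EI) = 2326/EI
  δ_0 = 2838/EI
Flexibility coefficient — unit upward force at E: δ_{EE} = L³/(3EI) = 44.22/EI.
The prop prevents deflection at E: R_E = δ_0/δ_{EE} = 2838/44.22 = 64.19 kip.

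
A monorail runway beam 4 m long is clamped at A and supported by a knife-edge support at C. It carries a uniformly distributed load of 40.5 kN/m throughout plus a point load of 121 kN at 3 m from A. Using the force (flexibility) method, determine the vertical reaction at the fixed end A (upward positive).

Remove the prop at C; the released (primary) structure is a cantilever built in at A.
Free-end deflection of the primary structure under the applied loading (downward +):
  UDL 40.5: wL⁴/(8EI) = 1296/EI
  point load 121 at a = 3: Pa²(3L − a)/(6EI) = 1634/EI
  δ_0 = 2930/EI
Flexibility coefficient — unit upward force at C: δ_{CC} = L³/(3EI) = 21.33/EI.
Compatibility at C: δ_0 − R_C·δ_{CC} = 0, so R_C = 2930/21.33 = 137.3 kN.
Vertical equilibrium: R_A = ΣP − R_C = 283 − 137.3 = 145.7 kN.

R_A = 145.7 kN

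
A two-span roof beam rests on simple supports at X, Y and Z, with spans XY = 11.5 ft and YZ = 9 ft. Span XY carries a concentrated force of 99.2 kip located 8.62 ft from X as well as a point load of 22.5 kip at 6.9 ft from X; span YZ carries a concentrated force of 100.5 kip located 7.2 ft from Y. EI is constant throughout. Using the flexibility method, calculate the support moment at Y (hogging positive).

M_Y = 171.1 kip·ft

Release continuity at Y by inserting a hinge; the redundant is the internal moment M_Y. The primary structure is two simply-supported spans XY and YZ.
End slopes at the hinge Y, treating each span as simply supported:
  span XY: point load 99.2 at a = 8.62: Pab(L + a)/(6LEI) = 718.1/EI
  span XY: point load 22.5 at a = 6.9: Pab(L + a)/(6LEI) = 190.4/EI
  span YZ: point load 100.5 at a = 7.2: Pab(L + b)/(6LEI) = 260.5/EI
  relative rotation θ_0 = (908.5 + 260.5)/EI = 1169/EI
A unit hogging moment at Y produces rotation L₁/(3EI) + L₂/(3EI) = 6.833/EI.
Compatibility: M_Y·(L₁+L₂)/(3EI) = θ_0, giving M_Y = 171.1 kip·ft (hogging).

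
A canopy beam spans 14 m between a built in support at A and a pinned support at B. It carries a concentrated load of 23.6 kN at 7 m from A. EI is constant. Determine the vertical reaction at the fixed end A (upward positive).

R_A = 16.23 kN

Choose R_B as the redundant. The primary structure is the cantilever fixed at A.
Free-end deflection of the primary structure under the applied loading (downward +):
  point load 23.6 at a = 7: Pa²(3L − a)/(6EI) = 6746/EI
Tip deflection under a unit load at B: L³/(3EI) = 914.7/EI.
Compatibility at B: δ_0 − R_B·δ_{BB} = 0, so R_B = 6746/914.7 = 7.375 kN.
Vertical equilibrium: R_A = ΣP − R_B = 23.6 − 7.375 = 16.23 kN.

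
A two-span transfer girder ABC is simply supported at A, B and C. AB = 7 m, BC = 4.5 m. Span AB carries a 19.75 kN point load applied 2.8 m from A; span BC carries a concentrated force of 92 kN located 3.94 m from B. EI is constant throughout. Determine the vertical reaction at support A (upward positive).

Release continuity at B by inserting a hinge; the redundant is the internal moment M_B. The primary structure is two simply-supported spans AB and BC.
Rotations at B on the released spans (each span's end-slope, ×1/EI):
  span AB: point load 19.75 at a = 2.8: Pab(L + a)/(6LEI) = 54.19/EI
  span BC: point load 92 at a = 3.94: Pab(L + b)/(6LEI) = 38.04/EI
  relative rotation θ_0 = (54.19 + 38.04)/EI = 92.24/EI
A unit hogging moment at B produces rotation L₁/(3EI) + L₂/(3EI) = 3.833/EI.
Slope continuity at B: θ_0 = M_B·3.833/EI, so M_B = 92.24/3.833 = 24.06 kN·m (hogging).
Span AB, ΣM about A with M_B applied at B: R_B^{AB}·7 = 55.3 + 24.06, so R_B^{AB} = 11.34 kN and R_A = 19.75 − 11.34 = 8.413 kN.

R_A = 8.413 kN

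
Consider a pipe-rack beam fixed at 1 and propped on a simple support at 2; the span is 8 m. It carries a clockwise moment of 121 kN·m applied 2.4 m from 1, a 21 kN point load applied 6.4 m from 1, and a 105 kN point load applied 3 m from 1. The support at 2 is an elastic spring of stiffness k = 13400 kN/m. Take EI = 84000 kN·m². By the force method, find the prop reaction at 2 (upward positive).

R_2 = 44.11 kN

Remove the prop at 2; the released (primary) structure is a cantilever built in at 1.
Primary-structure tip deflection at 2 by superposition:
  clockwise couple 121 at a = 2.4: M₀a(2L − a)/(2EI) = 1975/EI
  point load 21 at a = 6.4: Pa²(3L − a)/(6EI) = 2523/EI
  point load 105 at a = 3: Pa²(3L − a)/(6EI) = 3308/EI
  δ_0 = 7805/EI
Flexibility coefficient — unit upward force at 2: δ_{22} = L³/(3EI) = 170.7/EI.
With EI = 84000 kN·m²: δ_0 = 0.092921 m and δ_{22} = 0.002032 m/kN.
Compatibility — the spring shortens by R_2/k under the reaction it provides: δ_0 − R_2·δ_{22} = R_2/k. With 1/k = 0.000075 m/kN, R_2 = δ_0 / (δ_{22} + 1/k) = 0.092921 / (0.002032 + 0.000075) = 44.11 kN.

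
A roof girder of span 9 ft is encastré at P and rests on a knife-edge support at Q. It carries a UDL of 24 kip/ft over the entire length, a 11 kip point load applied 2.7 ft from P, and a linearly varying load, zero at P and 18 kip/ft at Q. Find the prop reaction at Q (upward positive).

Choose R_Q as the redundant. The primary structure is the cantilever fixed at P.
Primary-structure tip deflection at Q by superposition:
  UDL 24: wL⁴/(8EI) = 19683/EI
  point load 11 at a = 2.7: Pa²(3L − a)/(6EI) = 324.8/EI
  triangular load, peak 18 at the free end: 11w₀L⁴/(120EI) = 10826/EI
  δ_0 = 30833/EI
Tip deflection under a unit load at Q: L³/(3EI) = 243/EI.
The prop prevents deflection at Q: R_Q = δ_0/δ_{QQ} = 30833/243 = 126.9 kip.

R_Q = 126.9 kip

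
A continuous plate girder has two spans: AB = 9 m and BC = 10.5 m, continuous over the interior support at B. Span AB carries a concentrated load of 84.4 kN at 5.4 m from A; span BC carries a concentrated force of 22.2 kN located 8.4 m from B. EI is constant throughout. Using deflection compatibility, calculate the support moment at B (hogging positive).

M_B = 79.36 kN·m

Take M_B as the redundant. Released structure: two simple spans AB and BC with a hinge at B.
End slopes at the hinge B, treating each span as simply supported:
  span AB: point load 84.4 at a = 5.4: Pab(L + a)/(6LEI) = 437.5/EI
  span BC: point load 22.2 at a = 8.4: Pab(L + b)/(6LEI) = 78.32/EI
  relative rotation θ_0 = (437.5 + 78.32)/EI = 515.9/EI
A unit hogging moment at B produces rotation L₁/(3EI) + L₂/(3EI) = 6.5/EI.
Slope continuity at B: θ_0 = M_B·6.5/EI, so M_B = 515.9/6.5 = 79.36 kN·m (hogging).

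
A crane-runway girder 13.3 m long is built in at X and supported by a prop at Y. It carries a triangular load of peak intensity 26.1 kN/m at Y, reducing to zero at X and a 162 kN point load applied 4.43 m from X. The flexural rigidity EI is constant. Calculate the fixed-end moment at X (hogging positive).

M_X = 668.2 kN·m

Remove the prop at Y; the released (primary) structure is a cantilever built in at X.
Free-end deflection of the primary structure under the applied loading (downward +):
  triangular load, peak 26.1 at the free end: 11w₀L⁴/(120EI) = 74861/EI
  point load 162 at a = 4.43: Pa²(3L − a)/(6EI) = 18795/EI
  δ_0 = 93656/EI
Tip deflection under a unit load at Y: L³/(3EI) = 784.2/EI.
The prop prevents deflection at Y: R_Y = δ_0/δ_{YY} = 93656/784.2 = 119.4 kN.
Moment equilibrium about X: M_X = Σ(load moments about X) − R_Y·L = 2257 − 119.4×13.3 = 668.2 kN·m.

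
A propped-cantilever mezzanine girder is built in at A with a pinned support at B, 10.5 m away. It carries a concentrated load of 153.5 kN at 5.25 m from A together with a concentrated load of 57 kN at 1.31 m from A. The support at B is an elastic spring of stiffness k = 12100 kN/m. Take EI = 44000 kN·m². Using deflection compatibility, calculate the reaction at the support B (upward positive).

Take the reaction at B as the redundant and release it; the primary structure is a cantilever fixed at A.
Primary-structure tip deflection at B by superposition:
  point load 153.5 at a = 5.25: Pa²(3L − a)/(6EI) = 18510/EI
  point load 57 at a = 1.31: Pa²(3L − a)/(6EI) = 492.2/EI
  δ_0 = 19002/EI
Tip deflection under a unit load at B: L³/(3EI) = 385.9/EI.
With EI = 44000 kN·m²: δ_0 = 0.43187 m and δ_{BB} = 0.00877 m/kN.
Compatibility — the spring shortens by R_B/k under the reaction it provides: δ_0 − R_B·δ_{BB} = R_B/k. With 1/k = 0.000083 m/kN, R_B = δ_0 / (δ_{BB} + 1/k) = 0.43187 / (0.00877 + 0.000083) = 48.78 kN.

R_B = 48.78 kN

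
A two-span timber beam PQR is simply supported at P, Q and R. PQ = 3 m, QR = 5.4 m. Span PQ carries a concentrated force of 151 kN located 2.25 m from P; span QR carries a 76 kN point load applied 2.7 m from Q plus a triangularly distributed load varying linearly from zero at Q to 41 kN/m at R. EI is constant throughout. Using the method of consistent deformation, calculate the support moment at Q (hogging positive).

Release continuity at Q by inserting a hinge; the redundant is the internal moment M_Q. The primary structure is two simply-supported spans PQ and QR.
End slopes at the hinge Q, treating each span as simply supported:
  span PQ: point load 151 at a = 2.25: Pab(L + a)/(6LEI) = 74.32/EI
  span QR: point load 76 at a = 2.7: Pab(L + b)/(6LEI) = 138.5/EI
  span QR: triangular load, peak 41: 7w₀L³/(360EI) = 125.5/EI
  relative rotation θ_0 = (74.32 + 264)/EI = 338.4/EI
A unit hogging moment at Q produces rotation L₁/(3EI) + L₂/(3EI) = 2.8/EI.
Slope continuity at Q: θ_0 = M_Q·2.8/EI, so M_Q = 338.4/2.8 = 120.8 kN·m (hogging).

M_Q = 120.8 kN·m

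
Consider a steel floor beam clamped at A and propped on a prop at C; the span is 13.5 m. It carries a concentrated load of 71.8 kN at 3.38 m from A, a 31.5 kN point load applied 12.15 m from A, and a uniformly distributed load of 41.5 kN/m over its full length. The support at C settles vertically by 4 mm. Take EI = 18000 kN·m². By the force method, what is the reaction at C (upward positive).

R_C = 243 kN

Release the roller at C. Primary structure: cantilever fixed at A.
Downward deflection at the released point C due to the loads:
  point load 71.8 at a = 3.38: Pa²(3L − a)/(6EI) = 5075/EI
  point load 31.5 at a = 12.15: Pa²(3L − a)/(6EI) = 21972/EI
  UDL 41.5: wL⁴/(8EI) = 172303/EI
  δ_0 = 199350/EI
Tip deflection under a unit load at C: L³/(3EI) = 820.1/EI.
With EI = 18000 kN·m²: δ_0 = 11.075 m and δ_{CC} = 0.045562 m/kN.
Compatibility — the beam at C must follow the support down by 0.004 m: δ_0 − R_C·δ_{CC} = 0.004, so R_C = (11.075 − 0.004)/0.045562 = 243 kN.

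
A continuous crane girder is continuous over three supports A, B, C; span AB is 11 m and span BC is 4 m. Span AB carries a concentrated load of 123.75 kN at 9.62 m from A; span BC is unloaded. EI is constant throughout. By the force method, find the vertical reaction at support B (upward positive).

Release continuity at B by inserting a hinge; the redundant is the internal moment M_B. The primary structure is two simply-supported spans AB and BC.
Rotations at B on the released spans (each span's end-slope, ×1/EI):
  span AB: point load 123.75 at a = 9.62: Pab(L + a)/(6LEI) = 513.3/EI
  relative rotation θ_0 = (513.3 + 0)/EI = 513.3/EI
A unit hogging moment at B produces rotation L₁/(3EI) + L₂/(3EI) = 5/EI.
Compatibility: M_B·(L₁+L₂)/(3EI) = θ_0, giving M_B = 102.7 kN·m (hogging).
Span AB, ΣM about A with M_B applied at B: R_B^{AB}·11 = 1190 + 102.7, so R_B^{AB} = 117.6 kN and R_A = 123.8 − 117.6 = 6.193 kN.
Span BC, ΣM about C: R_B^{BC}·4 = 0 + 102.7, so R_B^{BC} = 25.66 kN and R_C = 0 − 25.66 = -25.66 kN.
R_B = 117.6 + 25.66 = 143.2 kN.

R_B = 143.2 kN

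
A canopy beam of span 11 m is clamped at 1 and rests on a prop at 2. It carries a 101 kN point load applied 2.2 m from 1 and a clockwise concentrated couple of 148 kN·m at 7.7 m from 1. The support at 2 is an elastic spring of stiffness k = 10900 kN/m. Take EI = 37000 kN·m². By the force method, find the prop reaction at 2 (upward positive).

Remove the prop at 2; the released (primary) structure is a cantilever built in at 1.
Primary-structure tip deflection at 2 by superposition:
  point load 101 at a = 2.2: Pa²(3L − a)/(6EI) = 2509/EI
  clockwise couple 148 at a = 7.7: M₀a(2L − a)/(2EI) = 8148/EI
  δ_0 = 10658/EI
Tip deflection under a unit load at 2: L³/(3EI) = 443.7/EI.
With EI = 37000 kN·m²: δ_0 = 0.28804 m and δ_{22} = 0.011991 m/kN.
Compatibility — the spring shortens by R_2/k under the reaction it provides: δ_0 − R_2·δ_{22} = R_2/k. With 1/k = 0.000092 m/kN, R_2 = δ_0 / (δ_{22} + 1/k) = 0.28804 / (0.011991 + 0.000092) = 23.84 kN.

R_2 = 23.84 kN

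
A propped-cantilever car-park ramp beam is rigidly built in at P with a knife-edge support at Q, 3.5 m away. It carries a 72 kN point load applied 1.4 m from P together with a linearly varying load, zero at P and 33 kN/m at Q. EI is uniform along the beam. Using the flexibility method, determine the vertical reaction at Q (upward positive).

R_Q = 46.74 kN

Take the reaction at Q as the redundant and release it; the primary structure is a cantilever fixed at P.
Primary-structure tip deflection at Q by superposition:
  point load 72 at a = 1.4: Pa²(3L − a)/(6EI) = 214/EI
  triangular load, peak 33 at the free end: 11w₀L⁴/(120EI) = 453.9/EI
  δ_0 = 668/EI
Tip deflection under a unit load at Q: L³/(3EI) = 14.29/EI.
The prop prevents deflection at Q: R_Q = δ_0/δ_{QQ} = 668/14.29 = 46.74 kN.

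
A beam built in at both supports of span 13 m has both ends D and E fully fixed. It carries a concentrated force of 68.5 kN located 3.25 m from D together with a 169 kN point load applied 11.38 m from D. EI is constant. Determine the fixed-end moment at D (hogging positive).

M_D = 155.1 kN·m

Take the two fixed-end moments M_D, M_E as redundants; the released structure is the simple span DE.
On the primary (simply-supported) span, the end slopes from the loading are:
  at D: point load 68.5 at a = 3.25: Pab(L + b)/(6LEI) = 633.1/EI
  at E: point load 68.5 at a = 3.25: Pab(L + a)/(6LEI) = 452.2/EI
  at D: point load 169 at a = 11.38: Pab(L + b)/(6LEI) = 584/EI
  at E: point load 169 at a = 11.38: Pab(L + a)/(6LEI) = 973.8/EI
  θ_D0 = 1217/EI,  θ_E0 = 1426/EI
Flexibility coefficients: a unit moment at one end gives L/(3EI) there and L/(6EI) at the far end, so f₁₁ = f₂₂ = 4.333/EI and f₁₂ = f₂₁ = 2.167/EI.
Compatibility — zero rotation at each built-in end:
  4.333 M_D + 2.167 M_E = 1217
  2.167 M_D + 4.333 M_E = 1426
Solving the pair gives M_D = 155.1 kN·m and M_E = 251.5 kN·m (hogging).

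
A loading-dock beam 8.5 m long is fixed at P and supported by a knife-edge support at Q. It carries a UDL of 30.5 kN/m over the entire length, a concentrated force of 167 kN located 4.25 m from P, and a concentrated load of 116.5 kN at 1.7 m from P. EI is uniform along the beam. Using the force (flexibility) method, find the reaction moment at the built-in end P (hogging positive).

M_P = 684.2 kN·m

Release the roller at Q. Primary structure: cantilever fixed at P.
Downward deflection at the released point Q due to the loads:
  UDL 30.5: wL⁴/(8EI) = 19901/EI
  point load 167 at a = 4.25: Pa²(3L − a)/(6EI) = 10683/EI
  point load 116.5 at a = 1.7: Pa²(3L − a)/(6EI) = 1336/EI
  δ_0 = 31920/EI
Tip deflection under a unit load at Q: L³/(3EI) = 204.7/EI.
The prop prevents deflection at Q: R_Q = δ_0/δ_{QQ} = 31920/204.7 = 155.9 kN.
Moment equilibrium about P: M_P = Σ(load moments about P) − R_Q·L = 2010 − 155.9×8.5 = 684.2 kN·m.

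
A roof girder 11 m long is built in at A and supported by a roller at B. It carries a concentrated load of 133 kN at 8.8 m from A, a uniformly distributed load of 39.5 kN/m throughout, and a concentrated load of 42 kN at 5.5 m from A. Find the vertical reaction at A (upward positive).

R_A = 339.8 kN

Release the roller at B. Primary structure: cantilever fixed at A.
Primary-structure tip deflection at B by superposition:
  point load 133 at a = 8.8: Pa²(3L − a)/(6EI) = 41541/EI
  UDL 39.5: wL⁴/(8EI) = 72290/EI
  point load 42 at a = 5.5: Pa²(3L − a)/(6EI) = 5823/EI
  δ_0 = 119654/EI
Flexibility coefficient — unit upward force at B: δ_{BB} = L³/(3EI) = 443.7/EI.
Compatibility at B: δ_0 − R_B·δ_{BB} = 0, so R_B = 119654/443.7 = 269.7 kN.
Vertical equilibrium: R_A = ΣP − R_B = 609.5 − 269.7 = 339.8 kN.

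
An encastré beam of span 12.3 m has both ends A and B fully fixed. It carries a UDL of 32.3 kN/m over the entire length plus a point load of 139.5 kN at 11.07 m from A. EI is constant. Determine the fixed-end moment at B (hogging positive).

M_B = 546.2 kN·m

Release both end moments; the primary structure is a simply-supported span AB with redundants M_A and M_B.
Simple-span end rotations at A and B under the given loads:
  at A: UDL 32.3: wL³/(24EI) = 2504/EI
  at B: UDL 32.3: wL³/(24EI) = 2504/EI
  at A: point load 139.5 at a = 11.07: Pab(L + b)/(6LEI) = 348.2/EI
  at B: point load 139.5 at a = 11.07: Pab(L + a)/(6LEI) = 601.5/EI
  θ_A0 = 2853/EI,  θ_B0 = 3106/EI
Flexibility coefficients: a unit moment at one end gives L/(3EI) there and L/(6EI) at the far end, so f₁₁ = f₂₂ = 4.1/EI and f₁₂ = f₂₁ = 2.05/EI.
Compatibility — zero rotation at each built-in end:
  4.1 M_A + 2.05 M_B = 2853
  2.05 M_A + 4.1 M_B = 3106
Solving the pair gives M_A = 422.7 kN·m and M_B = 546.2 kN·m (hogging).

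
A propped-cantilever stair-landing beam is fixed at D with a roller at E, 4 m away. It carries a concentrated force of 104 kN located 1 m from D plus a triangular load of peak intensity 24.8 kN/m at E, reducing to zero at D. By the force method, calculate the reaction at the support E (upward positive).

Choose R_E as the redundant. The primary structure is the cantilever fixed at D.
Primary-structure tip deflection at E by superposition:
  point load 104 at a = 1: Pa²(3L − a)/(6EI) = 190.7/EI
  triangular load, peak 24.8 at the free end: 11w₀L⁴/(120EI) = 582/EI
  δ_0 = 772.6/EI
Tip deflection under a unit load at E: L³/(3EI) = 21.33/EI.
Compatibility at E: δ_0 − R_E·δ_{EE} = 0, so R_E = 772.6/21.33 = 36.22 kN.

R_E = 36.22 kN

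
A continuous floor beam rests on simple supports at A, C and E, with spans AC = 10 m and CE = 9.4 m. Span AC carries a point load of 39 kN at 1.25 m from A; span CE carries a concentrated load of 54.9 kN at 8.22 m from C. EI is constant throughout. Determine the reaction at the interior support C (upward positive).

R_C = 17.51 kN

Insert a hinge at C; M_C is the redundant, and each span becomes simply supported.
End slopes at the hinge C, treating each span as simply supported:
  span AC: point load 39 at a = 1.25: Pab(L + a)/(6LEI) = 79.98/EI
  span CE: point load 54.9 at a = 8.22: Pab(L + b)/(6LEI) = 99.89/EI
  relative rotation θ_0 = (79.98 + 99.89)/EI = 179.9/EI
A unit hogging moment at C produces rotation L₁/(3EI) + L₂/(3EI) = 6.467/EI.
Compatibility: M_C·(L₁+L₂)/(3EI) = θ_0, giving M_C = 27.82 kN·m (hogging).
Span AC, ΣM about A with M_C applied at C: R_C^{AC}·10 = 48.75 + 27.82, so R_C^{AC} = 7.657 kN and R_A = 39 − 7.657 = 31.34 kN.
Span CE, ΣM about E: R_C^{CE}·9.4 = 64.78 + 27.82, so R_C^{CE} = 9.851 kN and R_E = 54.9 − 9.851 = 45.05 kN.
R_C = 7.657 + 9.851 = 17.51 kN.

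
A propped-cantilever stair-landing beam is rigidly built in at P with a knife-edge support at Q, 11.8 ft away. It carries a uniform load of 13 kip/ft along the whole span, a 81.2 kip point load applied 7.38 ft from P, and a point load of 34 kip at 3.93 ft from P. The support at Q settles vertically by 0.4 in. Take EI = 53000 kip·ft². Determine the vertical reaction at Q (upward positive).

Remove the prop at Q; the released (primary) structure is a cantilever built in at P.
Free-end deflection of the primary structure under the applied loading (downward +):
  UDL 13: wL⁴/(8EI) = 31505/EI
  point load 81.2 at a = 7.38: Pa²(3L − a)/(6EI) = 20653/EI
  point load 34 at a = 3.93: Pa²(3L − a)/(6EI) = 2754/EI
  δ_0 = 54913/EI
Tip deflection under a unit load at Q: L³/(3EI) = 547.7/EI.
With EI = 53000 kip·ft²: δ_0 = 1.0361 ft and δ_{QQ} = 0.010334 ft/kip.
Compatibility — the beam at Q must follow the support down by 0.03333 ft: δ_0 − R_Q·δ_{QQ} = 0.03333, so R_Q = (1.0361 − 0.03333)/0.010334 = 97.04 kip.

R_Q = 97.04 kip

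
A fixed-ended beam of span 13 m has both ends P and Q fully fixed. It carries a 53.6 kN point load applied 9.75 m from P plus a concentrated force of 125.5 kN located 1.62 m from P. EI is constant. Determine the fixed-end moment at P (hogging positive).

M_P = 188.5 kN·m

Release both end moments; the primary structure is a simply-supported span PQ with redundants M_P and M_Q.
On the primary (simply-supported) span, the end slopes from the loading are:
  at P: point load 53.6 at a = 9.75: Pab(L + b)/(6LEI) = 353.8/EI
  at Q: point load 53.6 at a = 9.75: Pab(L + a)/(6LEI) = 495.4/EI
  at P: point load 125.5 at a = 1.62: Pab(L + b)/(6LEI) = 723.2/EI
  at Q: point load 125.5 at a = 1.62: Pab(L + a)/(6LEI) = 433.7/EI
  θ_P0 = 1077/EI,  θ_Q0 = 929/EI
Flexibility coefficients: a unit moment at one end gives L/(3EI) there and L/(6EI) at the far end, so f₁₁ = f₂₂ = 4.333/EI and f₁₂ = f₂₁ = 2.167/EI.
Compatibility — zero rotation at each built-in end:
  4.333 M_P + 2.167 M_Q = 1077
  2.167 M_P + 4.333 M_Q = 929
Solving the pair gives M_P = 188.5 kN·m and M_Q = 120.2 kN·m (hogging).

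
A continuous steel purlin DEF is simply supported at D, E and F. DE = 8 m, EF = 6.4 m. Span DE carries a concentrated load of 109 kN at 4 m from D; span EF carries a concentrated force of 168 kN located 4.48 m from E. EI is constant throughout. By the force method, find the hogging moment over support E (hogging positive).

Take M_E as the redundant. Released structure: two simple spans DE and EF with a hinge at E.
End slopes at the hinge E, treating each span as simply supported:
  span DE: point load 109 at a = 4: Pab(L + a)/(6LEI) = 436/EI
  span EF: point load 168 at a = 4.48: Pab(L + b)/(6LEI) = 313.1/EI
  relative rotation θ_0 = (436 + 313.1)/EI = 749.1/EI
A unit hogging moment at E produces rotation L₁/(3EI) + L₂/(3EI) = 4.8/EI.
Slope continuity at E: θ_0 = M_E·4.8/EI, so M_E = 749.1/4.8 = 156.1 kN·m (hogging).

M_E = 156.1 kN·m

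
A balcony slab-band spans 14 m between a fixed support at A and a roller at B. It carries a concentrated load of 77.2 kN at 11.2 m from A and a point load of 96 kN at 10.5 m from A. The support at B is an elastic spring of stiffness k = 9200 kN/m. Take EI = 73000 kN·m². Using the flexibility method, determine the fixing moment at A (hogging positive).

M_A = 275.1 kN·m

Release the roller at B. Primary structure: cantilever fixed at A.
Free-end deflection of the primary structure under the applied loading (downward +):
  point load 77.2 at a = 11.2: Pa²(3L − a)/(6EI) = 49711/EI
  point load 96 at a = 10.5: Pa²(3L − a)/(6EI) = 55566/EI
  δ_0 = 105277/EI
Flexibility coefficient — unit upward force at B: δ_{BB} = L³/(3EI) = 914.7/EI.
With EI = 73000 kN·m²: δ_0 = 1.4422 m and δ_{BB} = 0.01253 m/kN.
Compatibility — the spring shortens by R_B/k under the reaction it provides: δ_0 − R_B·δ_{BB} = R_B/k. With 1/k = 0.000109 m/kN, R_B = δ_0 / (δ_{BB} + 1/k) = 1.4422 / (0.01253 + 0.000109) = 114.1 kN.
Moment equilibrium about A: M_A = Σ(load moments about A) − R_B·L = 1873 − 114.1×14 = 275.1 kN·m.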